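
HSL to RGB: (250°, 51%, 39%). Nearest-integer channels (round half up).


H=250°, S=0.51, L=0.39
C = (1-|2L-1|)×S = (1-|-0.22|)×0.51 = 0.3978
H' = H/60 = 250/60 ≈ 4.1667; X = C×(1-|H' mod 2 - 1|) = 0.0663
m = L - C/2 = 0.39 - 0.1989 = 0.1911
Sector ⌊H'⌋ = 4 → (R',G',B') = (0.0663, 0.0, 0.3978)
RGB = ((R'+m)×255, (G'+m)×255, (B'+m)×255) = (65.637, 48.7305, 150.1695)
Round half up → RGB(66, 49, 150)


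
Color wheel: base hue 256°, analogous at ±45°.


Base hue: 256°
Left analog: (256 - 45) mod 360 = 211°
Right analog: (256 + 45) mod 360 = 301°
Analogous hues = 211° and 301°


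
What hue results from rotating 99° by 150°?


New hue = (H + rotation) mod 360
New hue = (99 + 150) mod 360
= 249 mod 360
= 249°


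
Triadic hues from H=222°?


Triadic: equally spaced at 120° intervals
H1 = 222°
H2 = (222 + 120) mod 360 = 342°
H3 = (222 + 240) mod 360 = 102°
Triadic = 222°, 342°, 102°


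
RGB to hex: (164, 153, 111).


R = 164 → A4 (hex)
G = 153 → 99 (hex)
B = 111 → 6F (hex)
Hex = #A4996F


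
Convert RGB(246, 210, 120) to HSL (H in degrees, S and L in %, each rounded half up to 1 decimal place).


Normalize: R'=246/255≈0.9647, G'=210/255≈0.8235, B'=120/255≈0.4706
Max=246/255, Min=120/255, Δ=Max-Min=126/255
L = (Max+Min)/2 = (246+120)/510 = 366/510 = 0.71764… → L = 71.8%
L > 0.5 → S = Δ/(2-Max-Min) = 126/(510-246-120) = 126/144 = 0.875 → S = 87.5%
(the 1/255 factors cancel in S and H, so raw channel differences can be used)
Max is R' → H = 60 × (((G-B)/Δ) mod 6) = 60 × (((210-120)/126) mod 6)
  90/126 = 0.7142…
  H = 60 × 0.7142… = 42.857…° → H = 42.9°
= HSL(42.9°, 87.5%, 71.8%)


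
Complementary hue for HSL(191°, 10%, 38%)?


Complement = opposite side of color wheel = hue + 180°
H' = (191 + 180) mod 360 = 11°
S and L unchanged.
= HSL(11°, 10%, 38%)


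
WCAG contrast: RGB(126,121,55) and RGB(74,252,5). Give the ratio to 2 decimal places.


Linearize each sRGB channel c=v/255: c/12.92 if c ≤ 0.04045 else ((c+0.055)/1.055)^2.4
L = 0.2126×R_lin + 0.7152×G_lin + 0.0722×B_lin
Color 1 (126,121,55):
  R=126: 126/255≈0.4941 > 0.04045 → ((0.4941+0.055)/1.055)^2.4 ≈ 0.20864
  G=121: 121/255≈0.4745 > 0.04045 → ((0.4745+0.055)/1.055)^2.4 ≈ 0.19120
  B=55: 55/255≈0.2157 > 0.04045 → ((0.2157+0.055)/1.055)^2.4 ≈ 0.03820
  L1 = 0.2126×0.20864 + 0.7152×0.19120 + 0.0722×0.03820 ≈ 0.18386
Color 2 (74,252,5):
  R=74: 74/255≈0.2902 > 0.04045 → ((0.2902+0.055)/1.055)^2.4 ≈ 0.06848
  G=252: 252/255≈0.9882 > 0.04045 → ((0.9882+0.055)/1.055)^2.4 ≈ 0.97345
  B=5: 5/255≈0.0196 ≤ 0.04045 → 0.0196/12.92 ≈ 0.00152
  L2 = 0.2126×0.06848 + 0.7152×0.97345 + 0.0722×0.00152 ≈ 0.71088
Lighter = 0.71088, Darker = 0.18386
Ratio = (L_lighter + 0.05) / (L_darker + 0.05)
Ratio = (0.71088 + 0.05) / (0.18386 + 0.05) = 0.76088 / 0.23386 ≈ 3.2535
Ratio ≈ 3.25:1


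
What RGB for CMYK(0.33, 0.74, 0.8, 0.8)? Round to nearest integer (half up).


R = 255 × (1-C) × (1-K) = 255 × 0.67 × 0.20 = 34.17 → 34
G = 255 × (1-M) × (1-K) = 255 × 0.26 × 0.20 = 13.26 → 13
B = 255 × (1-Y) × (1-K) = 255 × 0.20 × 0.20 = 10.2 → 10
= RGB(34, 13, 10)


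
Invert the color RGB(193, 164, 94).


Invert: (255-R, 255-G, 255-B)
R: 255-193 = 62
G: 255-164 = 91
B: 255-94 = 161
= RGB(62, 91, 161)


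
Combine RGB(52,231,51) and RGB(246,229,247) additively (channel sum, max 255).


Additive: each channel = min(255, C₁+C₂)
R: 52+246 = 298 → 255
G: 231+229 = 460 → 255
B: 51+247 = 298 → 255
= RGB(255, 255, 255)


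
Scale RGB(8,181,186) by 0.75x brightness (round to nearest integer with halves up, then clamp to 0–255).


Multiply each channel by 0.75, round half up, clamp to [0, 255]
R: 8×0.75 = 6
G: 181×0.75 = 135.75 → round → 136
B: 186×0.75 = 139.5 → round → 140
= RGB(6, 136, 140)


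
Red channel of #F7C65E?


Color: #F7C65E
R = F7 = 247
G = C6 = 198
B = 5E = 94
Red = 247


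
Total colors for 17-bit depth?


Colors = 2^bits = 2^17
= 131,072 colors


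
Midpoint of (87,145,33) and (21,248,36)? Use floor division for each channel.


Midpoint: each channel = ⌊(C₁+C₂)/2⌋
R: ⌊(87+21)/2⌋ = 54
G: ⌊(145+248)/2⌋ = 196
B: ⌊(33+36)/2⌋ = 34
= RGB(54, 196, 34)


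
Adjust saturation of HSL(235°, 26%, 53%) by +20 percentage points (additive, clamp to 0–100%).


Original S = 26%
Adjustment = +20 percentage points
New S = 26 + (20) = 46
Clamp to [0, 100] → 46
= HSL(235°, 46%, 53%)


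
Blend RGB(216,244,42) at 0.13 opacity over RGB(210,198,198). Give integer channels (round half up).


C = α×F + (1-α)×B, with 1-α = 0.87
R: 0.13×216 + 0.87×210 = 28.08 + 182.70 = 210.78 → 211
G: 0.13×244 + 0.87×198 = 31.72 + 172.26 = 203.98 → 204
B: 0.13×42 + 0.87×198 = 5.46 + 172.26 = 177.72 → 178
= RGB(211, 204, 178)


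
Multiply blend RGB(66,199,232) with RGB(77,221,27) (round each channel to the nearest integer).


Multiply: C = A×B/255, rounded to nearest integer
R: 66×77/255 = 5082/255 ≈ 19.929 → 20
G: 199×221/255 = 43979/255 ≈ 172.467 → 172
B: 232×27/255 = 6264/255 ≈ 24.565 → 25
= RGB(20, 172, 25)


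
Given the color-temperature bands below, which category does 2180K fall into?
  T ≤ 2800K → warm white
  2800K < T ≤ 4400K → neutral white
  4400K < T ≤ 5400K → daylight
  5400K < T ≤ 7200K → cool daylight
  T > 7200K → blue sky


Temperature: 2180K
2180K ≤ 2800K → warm white
Classification: warm white


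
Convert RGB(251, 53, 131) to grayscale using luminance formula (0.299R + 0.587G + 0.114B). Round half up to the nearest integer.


Gray = 0.299×R + 0.587×G + 0.114×B
Gray = 0.299×251 + 0.587×53 + 0.114×131
Gray = 75.049 + 31.111 + 14.934
Gray = 121.094 → round half up → 121
Gray = 121


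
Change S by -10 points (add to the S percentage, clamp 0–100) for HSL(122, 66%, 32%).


Original S = 66%
Adjustment = -10 percentage points
New S = 66 + (-10) = 56
Clamp to [0, 100] → 56
= HSL(122°, 56%, 32%)


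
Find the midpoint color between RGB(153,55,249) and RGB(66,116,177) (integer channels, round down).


Midpoint: each channel = ⌊(C₁+C₂)/2⌋
R: ⌊(153+66)/2⌋ = 109
G: ⌊(55+116)/2⌋ = 85
B: ⌊(249+177)/2⌋ = 213
= RGB(109, 85, 213)


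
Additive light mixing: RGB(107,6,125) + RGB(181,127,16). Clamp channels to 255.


Additive: each channel = min(255, C₁+C₂)
R: 107+181 = 288 → 255
G: 6+127 = 133 → 133
B: 125+16 = 141 → 141
= RGB(255, 133, 141)


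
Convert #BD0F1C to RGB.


BD → 189 (R)
0F → 15 (G)
1C → 28 (B)
= RGB(189, 15, 28)


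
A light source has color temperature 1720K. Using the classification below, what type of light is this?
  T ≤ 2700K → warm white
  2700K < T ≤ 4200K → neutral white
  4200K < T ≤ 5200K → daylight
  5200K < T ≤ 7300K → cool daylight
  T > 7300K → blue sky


Temperature: 1720K
1720K ≤ 2700K → warm white
Classification: warm white


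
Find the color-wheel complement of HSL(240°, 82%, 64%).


Complement = opposite side of color wheel = hue + 180°
H' = (240 + 180) mod 360 = 60°
S and L unchanged.
= HSL(60°, 82%, 64%)


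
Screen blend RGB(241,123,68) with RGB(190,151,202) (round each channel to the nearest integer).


Screen: C = 255 - (255-A)×(255-B)/255, rounded to nearest integer
R: 255 - (255-241)×(255-190)/255 = 255 - 910/255 ≈ 255 - 3.569 = 251.431 → 251
G: 255 - (255-123)×(255-151)/255 = 255 - 13728/255 ≈ 255 - 53.835 = 201.165 → 201
B: 255 - (255-68)×(255-202)/255 = 255 - 9911/255 ≈ 255 - 38.867 = 216.133 → 216
= RGB(251, 201, 216)


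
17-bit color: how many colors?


Colors = 2^bits = 2^17
= 131,072 colors


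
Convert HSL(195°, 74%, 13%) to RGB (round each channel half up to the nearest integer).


H=195°, S=0.74, L=0.13
C = (1-|2L-1|)×S = (1-|-0.74|)×0.74 = 0.1924
H' = H/60 = 195/60 ≈ 3.2500; X = C×(1-|H' mod 2 - 1|) = 0.1443
m = L - C/2 = 0.13 - 0.0962 = 0.0338
Sector ⌊H'⌋ = 3 → (R',G',B') = (0.0, 0.1443, 0.1924)
RGB = ((R'+m)×255, (G'+m)×255, (B'+m)×255) = (8.619, 45.4155, 57.681)
Round half up → RGB(9, 45, 58)


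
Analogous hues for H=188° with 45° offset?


Base hue: 188°
Left analog: (188 - 45) mod 360 = 143°
Right analog: (188 + 45) mod 360 = 233°
Analogous hues = 143° and 233°


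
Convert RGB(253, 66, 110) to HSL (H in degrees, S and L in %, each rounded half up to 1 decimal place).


Normalize: R'=253/255≈0.9922, G'=66/255≈0.2588, B'=110/255≈0.4314
Max=253/255, Min=66/255, Δ=Max-Min=187/255
L = (Max+Min)/2 = (253+66)/510 = 319/510 = 0.62549… → L = 62.5%
L > 0.5 → S = Δ/(2-Max-Min) = 187/(510-253-66) = 187/191 = 0.97905… → S = 97.9%
(the 1/255 factors cancel in S and H, so raw channel differences can be used)
Max is R' → H = 60 × (((G-B)/Δ) mod 6) = 60 × (((66-110)/187) mod 6)
  (-44)/187 = -0.2352…; negative, so add 6 → 5.7647…
  H = 60 × 5.7647… = 345.882…° → H = 345.9°
= HSL(345.9°, 97.9%, 62.5%)


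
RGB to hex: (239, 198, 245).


R = 239 → EF (hex)
G = 198 → C6 (hex)
B = 245 → F5 (hex)
Hex = #EFC6F5


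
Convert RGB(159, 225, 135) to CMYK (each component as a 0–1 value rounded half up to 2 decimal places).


R'=159/255≈0.6235, G'=225/255≈0.8824, B'=135/255≈0.5294
K = 1 - max(R',G',B') = 1 - 225/255 = 30/255 = 0.11764… → 0.12
(1-R'-K)/(1-K) simplifies to (max-R)/max with max = 225:
C = (225-159)/225 = 66/225 = 0.29333… → 0.29
M = (225-225)/225 = 0/225 = 0 → 0.00
Y = (225-135)/225 = 90/225 = 0.4 → 0.40
= CMYK(0.29, 0.00, 0.40, 0.12)


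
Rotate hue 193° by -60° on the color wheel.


New hue = (H + rotation) mod 360
New hue = (193 -60) mod 360
= 133 mod 360
= 133°


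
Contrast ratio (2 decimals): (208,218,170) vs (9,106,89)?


Linearize each sRGB channel c=v/255: c/12.92 if c ≤ 0.04045 else ((c+0.055)/1.055)^2.4
L = 0.2126×R_lin + 0.7152×G_lin + 0.0722×B_lin
Color 1 (208,218,170):
  R=208: 208/255≈0.8157 > 0.04045 → ((0.8157+0.055)/1.055)^2.4 ≈ 0.63076
  G=218: 218/255≈0.8549 > 0.04045 → ((0.8549+0.055)/1.055)^2.4 ≈ 0.70110
  B=170: 170/255≈0.6667 > 0.04045 → ((0.6667+0.055)/1.055)^2.4 ≈ 0.40198
  L1 = 0.2126×0.63076 + 0.7152×0.70110 + 0.0722×0.40198 ≈ 0.66455
Color 2 (9,106,89):
  R=9: 9/255≈0.0353 ≤ 0.04045 → 0.0353/12.92 ≈ 0.00273
  G=106: 106/255≈0.4157 > 0.04045 → ((0.4157+0.055)/1.055)^2.4 ≈ 0.14413
  B=89: 89/255≈0.3490 > 0.04045 → ((0.3490+0.055)/1.055)^2.4 ≈ 0.09990
  L2 = 0.2126×0.00273 + 0.7152×0.14413 + 0.0722×0.09990 ≈ 0.11087
Lighter = 0.66455, Darker = 0.11087
Ratio = (L_lighter + 0.05) / (L_darker + 0.05)
Ratio = (0.66455 + 0.05) / (0.11087 + 0.05) = 0.71455 / 0.16087 ≈ 4.4417
Ratio ≈ 4.44:1


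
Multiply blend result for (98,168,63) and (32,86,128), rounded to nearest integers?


Multiply: C = A×B/255, rounded to nearest integer
R: 98×32/255 = 3136/255 ≈ 12.298 → 12
G: 168×86/255 = 14448/255 ≈ 56.659 → 57
B: 63×128/255 = 8064/255 ≈ 31.624 → 32
= RGB(12, 57, 32)


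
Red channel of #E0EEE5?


Color: #E0EEE5
R = E0 = 224
G = EE = 238
B = E5 = 229
Red = 224


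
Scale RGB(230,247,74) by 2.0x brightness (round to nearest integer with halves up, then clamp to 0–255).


Multiply each channel by 2.0, round half up, clamp to [0, 255]
R: 230×2.0 = 460 → clamp → 255
G: 247×2.0 = 494 → clamp → 255
B: 74×2.0 = 148
= RGB(255, 255, 148)


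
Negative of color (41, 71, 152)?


Invert: (255-R, 255-G, 255-B)
R: 255-41 = 214
G: 255-71 = 184
B: 255-152 = 103
= RGB(214, 184, 103)


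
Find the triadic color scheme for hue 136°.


Triadic: equally spaced at 120° intervals
H1 = 136°
H2 = (136 + 120) mod 360 = 256°
H3 = (136 + 240) mod 360 = 16°
Triadic = 136°, 256°, 16°


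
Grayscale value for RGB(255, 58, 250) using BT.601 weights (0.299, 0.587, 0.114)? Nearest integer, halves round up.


Gray = 0.299×R + 0.587×G + 0.114×B
Gray = 0.299×255 + 0.587×58 + 0.114×250
Gray = 76.245 + 34.046 + 28.500
Gray = 138.791 → round half up → 139
Gray = 139


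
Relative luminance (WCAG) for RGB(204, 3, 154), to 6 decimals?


Linearize each channel (sRGB transfer function): c = v/255; c_lin = c/12.92 if c ≤ 0.04045, else ((c+0.055)/1.055)^2.4
  R: 204/255 ≈ 0.800000 > 0.04045 → ((0.800000+0.055)/1.055)^2.4 ≈ 0.603827
  G: 3/255 ≈ 0.011765 ≤ 0.04045 → 0.011765/12.92 ≈ 0.000911
  B: 154/255 ≈ 0.603922 > 0.04045 → ((0.603922+0.055)/1.055)^2.4 ≈ 0.323143
R_lin = 0.603827, G_lin = 0.000911, B_lin = 0.323143
L = 0.2126×R + 0.7152×G + 0.0722×B
L = 0.2126×0.603827 + 0.7152×0.000911 + 0.0722×0.323143
L ≈ 0.152356


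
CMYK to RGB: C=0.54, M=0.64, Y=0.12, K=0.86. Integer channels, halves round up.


R = 255 × (1-C) × (1-K) = 255 × 0.46 × 0.14 = 16.422 → 16
G = 255 × (1-M) × (1-K) = 255 × 0.36 × 0.14 = 12.852 → 13
B = 255 × (1-Y) × (1-K) = 255 × 0.88 × 0.14 = 31.416 → 31
= RGB(16, 13, 31)


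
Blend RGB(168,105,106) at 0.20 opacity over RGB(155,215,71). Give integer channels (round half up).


C = α×F + (1-α)×B, with 1-α = 0.80
R: 0.20×168 + 0.80×155 = 33.60 + 124.00 = 157.60 → 158
G: 0.20×105 + 0.80×215 = 21.00 + 172.00 = 193.00 → 193
B: 0.20×106 + 0.80×71 = 21.20 + 56.80 = 78.00 → 78
= RGB(158, 193, 78)


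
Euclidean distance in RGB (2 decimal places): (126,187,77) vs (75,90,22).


d = √[(R₁-R₂)² + (G₁-G₂)² + (B₁-B₂)²]
d = √[(126-75)² + (187-90)² + (77-22)²]
d = √[2601 + 9409 + 3025]
d = √15035
d ≈ 122.62


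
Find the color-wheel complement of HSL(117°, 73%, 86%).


Complement = opposite side of color wheel = hue + 180°
H' = (117 + 180) mod 360 = 297°
S and L unchanged.
= HSL(297°, 73%, 86%)


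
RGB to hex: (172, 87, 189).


R = 172 → AC (hex)
G = 87 → 57 (hex)
B = 189 → BD (hex)
Hex = #AC57BD


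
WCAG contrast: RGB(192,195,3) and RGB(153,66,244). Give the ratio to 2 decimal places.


Linearize each sRGB channel c=v/255: c/12.92 if c ≤ 0.04045 else ((c+0.055)/1.055)^2.4
L = 0.2126×R_lin + 0.7152×G_lin + 0.0722×B_lin
Color 1 (192,195,3):
  R=192: 192/255≈0.7529 > 0.04045 → ((0.7529+0.055)/1.055)^2.4 ≈ 0.52712
  G=195: 195/255≈0.7647 > 0.04045 → ((0.7647+0.055)/1.055)^2.4 ≈ 0.54572
  B=3: 3/255≈0.0118 ≤ 0.04045 → 0.0118/12.92 ≈ 0.00091
  L1 = 0.2126×0.52712 + 0.7152×0.54572 + 0.0722×0.00091 ≈ 0.50243
Color 2 (153,66,244):
  R=153: 153/255≈0.6000 > 0.04045 → ((0.6000+0.055)/1.055)^2.4 ≈ 0.31855
  G=66: 66/255≈0.2588 > 0.04045 → ((0.2588+0.055)/1.055)^2.4 ≈ 0.05448
  B=244: 244/255≈0.9569 > 0.04045 → ((0.9569+0.055)/1.055)^2.4 ≈ 0.90466
  L2 = 0.2126×0.31855 + 0.7152×0.05448 + 0.0722×0.90466 ≈ 0.17200
Lighter = 0.50243, Darker = 0.17200
Ratio = (L_lighter + 0.05) / (L_darker + 0.05)
Ratio = (0.50243 + 0.05) / (0.17200 + 0.05) = 0.55243 / 0.22200 ≈ 2.4884
Ratio ≈ 2.49:1


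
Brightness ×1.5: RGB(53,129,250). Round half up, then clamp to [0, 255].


Multiply each channel by 1.5, round half up, clamp to [0, 255]
R: 53×1.5 = 79.5 → round → 80
G: 129×1.5 = 193.5 → round → 194
B: 250×1.5 = 375 → clamp → 255
= RGB(80, 194, 255)


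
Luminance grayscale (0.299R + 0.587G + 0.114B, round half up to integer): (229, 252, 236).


Gray = 0.299×R + 0.587×G + 0.114×B
Gray = 0.299×229 + 0.587×252 + 0.114×236
Gray = 68.471 + 147.924 + 26.904
Gray = 243.299 → round half up → 243
Gray = 243


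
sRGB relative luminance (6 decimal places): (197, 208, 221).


Linearize each channel (sRGB transfer function): c = v/255; c_lin = c/12.92 if c ≤ 0.04045, else ((c+0.055)/1.055)^2.4
  R: 197/255 ≈ 0.772549 > 0.04045 → ((0.772549+0.055)/1.055)^2.4 ≈ 0.558340
  G: 208/255 ≈ 0.815686 > 0.04045 → ((0.815686+0.055)/1.055)^2.4 ≈ 0.630757
  B: 221/255 ≈ 0.866667 > 0.04045 → ((0.866667+0.055)/1.055)^2.4 ≈ 0.723055
R_lin = 0.558340, G_lin = 0.630757, B_lin = 0.723055
L = 0.2126×R + 0.7152×G + 0.0722×B
L = 0.2126×0.558340 + 0.7152×0.630757 + 0.0722×0.723055
L ≈ 0.622025


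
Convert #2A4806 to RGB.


2A → 42 (R)
48 → 72 (G)
06 → 6 (B)
= RGB(42, 72, 6)


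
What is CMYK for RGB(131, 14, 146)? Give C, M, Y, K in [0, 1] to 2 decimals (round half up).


R'=131/255≈0.5137, G'=14/255≈0.0549, B'=146/255≈0.5725
K = 1 - max(R',G',B') = 1 - 146/255 = 109/255 = 0.42745… → 0.43
(1-R'-K)/(1-K) simplifies to (max-R)/max with max = 146:
C = (146-131)/146 = 15/146 = 0.10273… → 0.10
M = (146-14)/146 = 132/146 = 0.90410… → 0.90
Y = (146-146)/146 = 0/146 = 0 → 0.00
= CMYK(0.10, 0.90, 0.00, 0.43)


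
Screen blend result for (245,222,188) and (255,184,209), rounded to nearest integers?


Screen: C = 255 - (255-A)×(255-B)/255, rounded to nearest integer
R: 255 - (255-245)×(255-255)/255 = 255 - 0/255 ≈ 255 - 0.000 = 255.000 → 255
G: 255 - (255-222)×(255-184)/255 = 255 - 2343/255 ≈ 255 - 9.188 = 245.812 → 246
B: 255 - (255-188)×(255-209)/255 = 255 - 3082/255 ≈ 255 - 12.086 = 242.914 → 243
= RGB(255, 246, 243)


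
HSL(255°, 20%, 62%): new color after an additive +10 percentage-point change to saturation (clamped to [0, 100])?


Original S = 20%
Adjustment = +10 percentage points
New S = 20 + (10) = 30
Clamp to [0, 100] → 30
= HSL(255°, 30%, 62%)


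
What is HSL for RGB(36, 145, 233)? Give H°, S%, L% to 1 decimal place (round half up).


Normalize: R'=36/255≈0.1412, G'=145/255≈0.5686, B'=233/255≈0.9137
Max=233/255, Min=36/255, Δ=Max-Min=197/255
L = (Max+Min)/2 = (233+36)/510 = 269/510 = 0.52745… → L = 52.7%
L > 0.5 → S = Δ/(2-Max-Min) = 197/(510-233-36) = 197/241 = 0.81742… → S = 81.7%
(the 1/255 factors cancel in S and H, so raw channel differences can be used)
Max is B' → H = 60 × ((R-G)/Δ + 4) = 60 × ((36-145)/197 + 4)
  -109/197 + 4 = -0.5532… + 4 = 3.4467…
  H = 60 × 3.4467… = 206.802…° → H = 206.8°
= HSL(206.8°, 81.7%, 52.7%)


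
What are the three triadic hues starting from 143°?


Triadic: equally spaced at 120° intervals
H1 = 143°
H2 = (143 + 120) mod 360 = 263°
H3 = (143 + 240) mod 360 = 23°
Triadic = 143°, 263°, 23°


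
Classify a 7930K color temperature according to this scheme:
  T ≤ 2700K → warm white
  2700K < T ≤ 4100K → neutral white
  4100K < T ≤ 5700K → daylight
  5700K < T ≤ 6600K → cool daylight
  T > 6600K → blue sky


Temperature: 7930K
7930K > 6600K → blue sky
Classification: blue sky


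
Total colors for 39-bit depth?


Colors = 2^bits = 2^39
= 549,755,813,888 colors


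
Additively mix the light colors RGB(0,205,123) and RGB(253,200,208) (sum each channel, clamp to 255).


Additive: each channel = min(255, C₁+C₂)
R: 0+253 = 253 → 253
G: 205+200 = 405 → 255
B: 123+208 = 331 → 255
= RGB(253, 255, 255)


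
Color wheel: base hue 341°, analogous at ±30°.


Base hue: 341°
Left analog: (341 - 30) mod 360 = 311°
Right analog: (341 + 30) mod 360 = 11°
Analogous hues = 311° and 11°


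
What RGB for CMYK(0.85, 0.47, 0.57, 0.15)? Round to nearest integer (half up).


R = 255 × (1-C) × (1-K) = 255 × 0.15 × 0.85 = 32.5125 → 33
G = 255 × (1-M) × (1-K) = 255 × 0.53 × 0.85 = 114.8775 → 115
B = 255 × (1-Y) × (1-K) = 255 × 0.43 × 0.85 = 93.2025 → 93
= RGB(33, 115, 93)


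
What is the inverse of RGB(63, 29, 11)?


Invert: (255-R, 255-G, 255-B)
R: 255-63 = 192
G: 255-29 = 226
B: 255-11 = 244
= RGB(192, 226, 244)


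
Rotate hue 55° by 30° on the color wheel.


New hue = (H + rotation) mod 360
New hue = (55 + 30) mod 360
= 85 mod 360
= 85°


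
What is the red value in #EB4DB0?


Color: #EB4DB0
R = EB = 235
G = 4D = 77
B = B0 = 176
Red = 235


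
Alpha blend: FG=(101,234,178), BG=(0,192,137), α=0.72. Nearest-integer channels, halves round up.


C = α×F + (1-α)×B, with 1-α = 0.28
R: 0.72×101 + 0.28×0 = 72.72 + 0.00 = 72.72 → 73
G: 0.72×234 + 0.28×192 = 168.48 + 53.76 = 222.24 → 222
B: 0.72×178 + 0.28×137 = 128.16 + 38.36 = 166.52 → 167
= RGB(73, 222, 167)


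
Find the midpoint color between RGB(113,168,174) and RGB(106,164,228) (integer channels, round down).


Midpoint: each channel = ⌊(C₁+C₂)/2⌋
R: ⌊(113+106)/2⌋ = 109
G: ⌊(168+164)/2⌋ = 166
B: ⌊(174+228)/2⌋ = 201
= RGB(109, 166, 201)


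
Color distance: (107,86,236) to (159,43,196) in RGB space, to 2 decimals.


d = √[(R₁-R₂)² + (G₁-G₂)² + (B₁-B₂)²]
d = √[(107-159)² + (86-43)² + (236-196)²]
d = √[2704 + 1849 + 1600]
d = √6153
d ≈ 78.44


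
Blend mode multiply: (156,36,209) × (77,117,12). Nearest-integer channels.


Multiply: C = A×B/255, rounded to nearest integer
R: 156×77/255 = 12012/255 ≈ 47.106 → 47
G: 36×117/255 = 4212/255 ≈ 16.518 → 17
B: 209×12/255 = 2508/255 ≈ 9.835 → 10
= RGB(47, 17, 10)


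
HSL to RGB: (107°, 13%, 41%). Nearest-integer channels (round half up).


H=107°, S=0.13, L=0.41
C = (1-|2L-1|)×S = (1-|-0.18|)×0.13 = 0.1066
H' = H/60 = 107/60 ≈ 1.7833; X = C×(1-|H' mod 2 - 1|) ≈ 0.0231
m = L - C/2 = 0.41 - 0.0533 = 0.3567
Sector ⌊H'⌋ = 1 → (R',G',B') = (≈0.0231, 0.1066, 0.0)
RGB = ((R'+m)×255, (G'+m)×255, (B'+m)×255) = (96.84815, 118.1415, 90.9585)
Round half up → RGB(97, 118, 91)


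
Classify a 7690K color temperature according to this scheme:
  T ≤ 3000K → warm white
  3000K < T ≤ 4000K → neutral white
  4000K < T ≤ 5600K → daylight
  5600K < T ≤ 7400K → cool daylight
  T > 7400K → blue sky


Temperature: 7690K
7690K > 7400K → blue sky
Classification: blue sky


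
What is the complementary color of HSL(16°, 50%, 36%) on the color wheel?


Complement = opposite side of color wheel = hue + 180°
H' = (16 + 180) mod 360 = 196°
S and L unchanged.
= HSL(196°, 50%, 36%)


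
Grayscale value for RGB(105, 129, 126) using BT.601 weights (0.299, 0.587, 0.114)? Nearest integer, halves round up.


Gray = 0.299×R + 0.587×G + 0.114×B
Gray = 0.299×105 + 0.587×129 + 0.114×126
Gray = 31.395 + 75.723 + 14.364
Gray = 121.482 → round half up → 121
Gray = 121


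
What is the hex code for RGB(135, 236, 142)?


R = 135 → 87 (hex)
G = 236 → EC (hex)
B = 142 → 8E (hex)
Hex = #87EC8E


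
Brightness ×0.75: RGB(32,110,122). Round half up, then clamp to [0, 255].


Multiply each channel by 0.75, round half up, clamp to [0, 255]
R: 32×0.75 = 24
G: 110×0.75 = 82.5 → round → 83
B: 122×0.75 = 91.5 → round → 92
= RGB(24, 83, 92)


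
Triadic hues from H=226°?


Triadic: equally spaced at 120° intervals
H1 = 226°
H2 = (226 + 120) mod 360 = 346°
H3 = (226 + 240) mod 360 = 106°
Triadic = 226°, 346°, 106°


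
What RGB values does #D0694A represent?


D0 → 208 (R)
69 → 105 (G)
4A → 74 (B)
= RGB(208, 105, 74)


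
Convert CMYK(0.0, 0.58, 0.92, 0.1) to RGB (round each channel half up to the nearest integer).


R = 255 × (1-C) × (1-K) = 255 × 1.00 × 0.90 = 229.5 → 230
G = 255 × (1-M) × (1-K) = 255 × 0.42 × 0.90 = 96.39 → 96
B = 255 × (1-Y) × (1-K) = 255 × 0.08 × 0.90 = 18.36 → 18
= RGB(230, 96, 18)


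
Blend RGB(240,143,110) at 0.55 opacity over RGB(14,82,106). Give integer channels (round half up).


C = α×F + (1-α)×B, with 1-α = 0.45
R: 0.55×240 + 0.45×14 = 132.00 + 6.30 = 138.30 → 138
G: 0.55×143 + 0.45×82 = 78.65 + 36.90 = 115.55 → 116
B: 0.55×110 + 0.45×106 = 60.50 + 47.70 = 108.20 → 108
= RGB(138, 116, 108)


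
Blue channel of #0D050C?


Color: #0D050C
R = 0D = 13
G = 05 = 5
B = 0C = 12
Blue = 12


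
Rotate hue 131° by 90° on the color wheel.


New hue = (H + rotation) mod 360
New hue = (131 + 90) mod 360
= 221 mod 360
= 221°


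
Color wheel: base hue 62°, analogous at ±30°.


Base hue: 62°
Left analog: (62 - 30) mod 360 = 32°
Right analog: (62 + 30) mod 360 = 92°
Analogous hues = 32° and 92°


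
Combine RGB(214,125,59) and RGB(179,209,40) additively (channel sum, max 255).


Additive: each channel = min(255, C₁+C₂)
R: 214+179 = 393 → 255
G: 125+209 = 334 → 255
B: 59+40 = 99 → 99
= RGB(255, 255, 99)


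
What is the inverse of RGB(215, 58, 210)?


Invert: (255-R, 255-G, 255-B)
R: 255-215 = 40
G: 255-58 = 197
B: 255-210 = 45
= RGB(40, 197, 45)


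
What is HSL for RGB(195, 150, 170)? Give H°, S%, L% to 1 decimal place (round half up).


Normalize: R'=195/255≈0.7647, G'=150/255≈0.5882, B'=170/255≈0.6667
Max=195/255, Min=150/255, Δ=Max-Min=45/255
L = (Max+Min)/2 = (195+150)/510 = 345/510 = 0.67647… → L = 67.6%
L > 0.5 → S = Δ/(2-Max-Min) = 45/(510-195-150) = 45/165 = 0.27272… → S = 27.3%
(the 1/255 factors cancel in S and H, so raw channel differences can be used)
Max is R' → H = 60 × (((G-B)/Δ) mod 6) = 60 × (((150-170)/45) mod 6)
  (-20)/45 = -0.4444…; negative, so add 6 → 5.5555…
  H = 60 × 5.5555… = 333.333…° → H = 333.3°
= HSL(333.3°, 27.3%, 67.6%)


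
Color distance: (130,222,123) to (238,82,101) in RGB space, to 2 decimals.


d = √[(R₁-R₂)² + (G₁-G₂)² + (B₁-B₂)²]
d = √[(130-238)² + (222-82)² + (123-101)²]
d = √[11664 + 19600 + 484]
d = √31748
d ≈ 178.18


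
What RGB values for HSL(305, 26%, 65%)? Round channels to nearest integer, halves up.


H=305°, S=0.26, L=0.65
C = (1-|2L-1|)×S = (1-|0.30|)×0.26 = 0.182
H' = H/60 = 305/60 ≈ 5.0833; X = C×(1-|H' mod 2 - 1|) ≈ 0.1668
m = L - C/2 = 0.65 - 0.091 = 0.559
Sector ⌊H'⌋ = 5 → (R',G',B') = (0.182, 0.0, ≈0.1668)
RGB = ((R'+m)×255, (G'+m)×255, (B'+m)×255) = (188.955, 142.545, 185.0875)
Round half up → RGB(189, 143, 185)


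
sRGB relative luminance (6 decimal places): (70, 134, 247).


Linearize each channel (sRGB transfer function): c = v/255; c_lin = c/12.92 if c ≤ 0.04045, else ((c+0.055)/1.055)^2.4
  R: 70/255 ≈ 0.274510 > 0.04045 → ((0.274510+0.055)/1.055)^2.4 ≈ 0.061246
  G: 134/255 ≈ 0.525490 > 0.04045 → ((0.525490+0.055)/1.055)^2.4 ≈ 0.238398
  B: 247/255 ≈ 0.968627 > 0.04045 → ((0.968627+0.055)/1.055)^2.4 ≈ 0.930111
R_lin = 0.061246, G_lin = 0.238398, B_lin = 0.930111
L = 0.2126×R + 0.7152×G + 0.0722×B
L = 0.2126×0.061246 + 0.7152×0.238398 + 0.0722×0.930111
L ≈ 0.250677


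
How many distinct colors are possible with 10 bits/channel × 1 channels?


Total bits = 10 bits/channel × 1 channels = 10 bits
Distinct colors = 2^10
= 1,024 colors


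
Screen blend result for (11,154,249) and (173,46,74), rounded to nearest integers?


Screen: C = 255 - (255-A)×(255-B)/255, rounded to nearest integer
R: 255 - (255-11)×(255-173)/255 = 255 - 20008/255 ≈ 255 - 78.463 = 176.537 → 177
G: 255 - (255-154)×(255-46)/255 = 255 - 21109/255 ≈ 255 - 82.780 = 172.220 → 172
B: 255 - (255-249)×(255-74)/255 = 255 - 1086/255 ≈ 255 - 4.259 = 250.741 → 251
= RGB(177, 172, 251)


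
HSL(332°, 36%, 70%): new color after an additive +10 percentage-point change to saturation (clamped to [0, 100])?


Original S = 36%
Adjustment = +10 percentage points
New S = 36 + (10) = 46
Clamp to [0, 100] → 46
= HSL(332°, 46%, 70%)


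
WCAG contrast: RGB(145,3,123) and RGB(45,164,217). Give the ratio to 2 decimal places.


Linearize each sRGB channel c=v/255: c/12.92 if c ≤ 0.04045 else ((c+0.055)/1.055)^2.4
L = 0.2126×R_lin + 0.7152×G_lin + 0.0722×B_lin
Color 1 (145,3,123):
  R=145: 145/255≈0.5686 > 0.04045 → ((0.5686+0.055)/1.055)^2.4 ≈ 0.28315
  G=3: 3/255≈0.0118 ≤ 0.04045 → 0.0118/12.92 ≈ 0.00091
  B=123: 123/255≈0.4824 > 0.04045 → ((0.4824+0.055)/1.055)^2.4 ≈ 0.19807
  L1 = 0.2126×0.28315 + 0.7152×0.00091 + 0.0722×0.19807 ≈ 0.07515
Color 2 (45,164,217):
  R=45: 45/255≈0.1765 > 0.04045 → ((0.1765+0.055)/1.055)^2.4 ≈ 0.02624
  G=164: 164/255≈0.6431 > 0.04045 → ((0.6431+0.055)/1.055)^2.4 ≈ 0.37124
  B=217: 217/255≈0.8510 > 0.04045 → ((0.8510+0.055)/1.055)^2.4 ≈ 0.69387
  L2 = 0.2126×0.02624 + 0.7152×0.37124 + 0.0722×0.69387 ≈ 0.32119
Lighter = 0.32119, Darker = 0.07515
Ratio = (L_lighter + 0.05) / (L_darker + 0.05)
Ratio = (0.32119 + 0.05) / (0.07515 + 0.05) = 0.37119 / 0.12515 ≈ 2.9659
Ratio ≈ 2.97:1


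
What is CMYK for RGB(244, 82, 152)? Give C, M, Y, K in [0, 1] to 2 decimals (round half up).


R'=244/255≈0.9569, G'=82/255≈0.3216, B'=152/255≈0.5961
K = 1 - max(R',G',B') = 1 - 244/255 = 11/255 = 0.04313… → 0.04
(1-R'-K)/(1-K) simplifies to (max-R)/max with max = 244:
C = (244-244)/244 = 0/244 = 0 → 0.00
M = (244-82)/244 = 162/244 = 0.66393… → 0.66
Y = (244-152)/244 = 92/244 = 0.37704… → 0.38
= CMYK(0.00, 0.66, 0.38, 0.04)


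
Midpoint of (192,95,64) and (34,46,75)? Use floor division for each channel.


Midpoint: each channel = ⌊(C₁+C₂)/2⌋
R: ⌊(192+34)/2⌋ = 113
G: ⌊(95+46)/2⌋ = 70
B: ⌊(64+75)/2⌋ = 69
= RGB(113, 70, 69)


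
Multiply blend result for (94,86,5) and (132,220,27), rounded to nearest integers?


Multiply: C = A×B/255, rounded to nearest integer
R: 94×132/255 = 12408/255 ≈ 48.659 → 49
G: 86×220/255 = 18920/255 ≈ 74.196 → 74
B: 5×27/255 = 135/255 ≈ 0.529 → 1
= RGB(49, 74, 1)


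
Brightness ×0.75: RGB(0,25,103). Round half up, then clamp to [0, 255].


Multiply each channel by 0.75, round half up, clamp to [0, 255]
R: 0×0.75 = 0
G: 25×0.75 = 18.75 → round → 19
B: 103×0.75 = 77.25 → round → 77
= RGB(0, 19, 77)


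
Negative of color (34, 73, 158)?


Invert: (255-R, 255-G, 255-B)
R: 255-34 = 221
G: 255-73 = 182
B: 255-158 = 97
= RGB(221, 182, 97)


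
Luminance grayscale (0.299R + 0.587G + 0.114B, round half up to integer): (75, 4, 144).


Gray = 0.299×R + 0.587×G + 0.114×B
Gray = 0.299×75 + 0.587×4 + 0.114×144
Gray = 22.425 + 2.348 + 16.416
Gray = 41.189 → round half up → 41
Gray = 41


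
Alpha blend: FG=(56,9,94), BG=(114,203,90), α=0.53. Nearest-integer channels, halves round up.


C = α×F + (1-α)×B, with 1-α = 0.47
R: 0.53×56 + 0.47×114 = 29.68 + 53.58 = 83.26 → 83
G: 0.53×9 + 0.47×203 = 4.77 + 95.41 = 100.18 → 100
B: 0.53×94 + 0.47×90 = 49.82 + 42.30 = 92.12 → 92
= RGB(83, 100, 92)


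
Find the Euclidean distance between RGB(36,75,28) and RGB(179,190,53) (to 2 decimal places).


d = √[(R₁-R₂)² + (G₁-G₂)² + (B₁-B₂)²]
d = √[(36-179)² + (75-190)² + (28-53)²]
d = √[20449 + 13225 + 625]
d = √34299
d ≈ 185.20


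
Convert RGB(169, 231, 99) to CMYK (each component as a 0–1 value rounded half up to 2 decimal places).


R'=169/255≈0.6627, G'=231/255≈0.9059, B'=99/255≈0.3882
K = 1 - max(R',G',B') = 1 - 231/255 = 24/255 = 0.09411… → 0.09
(1-R'-K)/(1-K) simplifies to (max-R)/max with max = 231:
C = (231-169)/231 = 62/231 = 0.26839… → 0.27
M = (231-231)/231 = 0/231 = 0 → 0.00
Y = (231-99)/231 = 132/231 = 0.57142… → 0.57
= CMYK(0.27, 0.00, 0.57, 0.09)


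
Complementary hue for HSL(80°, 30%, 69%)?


Complement = opposite side of color wheel = hue + 180°
H' = (80 + 180) mod 360 = 260°
S and L unchanged.
= HSL(260°, 30%, 69%)


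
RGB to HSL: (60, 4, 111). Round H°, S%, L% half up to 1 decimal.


Normalize: R'=60/255≈0.2353, G'=4/255≈0.0157, B'=111/255≈0.4353
Max=111/255, Min=4/255, Δ=Max-Min=107/255
L = (Max+Min)/2 = (111+4)/510 = 115/510 = 0.22549… → L = 22.5%
L ≤ 0.5 → S = Δ/(Max+Min) = 107/(111+4) = 107/115 = 0.93043… → S = 93.0%
(the 1/255 factors cancel in S and H, so raw channel differences can be used)
Max is B' → H = 60 × ((R-G)/Δ + 4) = 60 × ((60-4)/107 + 4)
  56/107 + 4 = 0.5233… + 4 = 4.5233…
  H = 60 × 4.5233… = 271.401…° → H = 271.4°
= HSL(271.4°, 93.0%, 22.5%)


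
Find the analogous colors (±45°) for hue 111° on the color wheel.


Base hue: 111°
Left analog: (111 - 45) mod 360 = 66°
Right analog: (111 + 45) mod 360 = 156°
Analogous hues = 66° and 156°


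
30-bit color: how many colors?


Colors = 2^bits = 2^30
= 1,073,741,824 colors


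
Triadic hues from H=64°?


Triadic: equally spaced at 120° intervals
H1 = 64°
H2 = (64 + 120) mod 360 = 184°
H3 = (64 + 240) mod 360 = 304°
Triadic = 64°, 184°, 304°


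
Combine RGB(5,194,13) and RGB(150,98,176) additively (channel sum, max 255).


Additive: each channel = min(255, C₁+C₂)
R: 5+150 = 155 → 155
G: 194+98 = 292 → 255
B: 13+176 = 189 → 189
= RGB(155, 255, 189)


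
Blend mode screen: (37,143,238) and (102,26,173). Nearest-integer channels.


Screen: C = 255 - (255-A)×(255-B)/255, rounded to nearest integer
R: 255 - (255-37)×(255-102)/255 = 255 - 33354/255 ≈ 255 - 130.800 = 124.200 → 124
G: 255 - (255-143)×(255-26)/255 = 255 - 25648/255 ≈ 255 - 100.580 = 154.420 → 154
B: 255 - (255-238)×(255-173)/255 = 255 - 1394/255 ≈ 255 - 5.467 = 249.533 → 250
= RGB(124, 154, 250)


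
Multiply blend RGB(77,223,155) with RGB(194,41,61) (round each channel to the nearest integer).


Multiply: C = A×B/255, rounded to nearest integer
R: 77×194/255 = 14938/255 ≈ 58.580 → 59
G: 223×41/255 = 9143/255 ≈ 35.855 → 36
B: 155×61/255 = 9455/255 ≈ 37.078 → 37
= RGB(59, 36, 37)


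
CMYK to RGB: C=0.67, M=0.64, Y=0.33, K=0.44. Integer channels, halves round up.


R = 255 × (1-C) × (1-K) = 255 × 0.33 × 0.56 = 47.124 → 47
G = 255 × (1-M) × (1-K) = 255 × 0.36 × 0.56 = 51.408 → 51
B = 255 × (1-Y) × (1-K) = 255 × 0.67 × 0.56 = 95.676 → 96
= RGB(47, 51, 96)


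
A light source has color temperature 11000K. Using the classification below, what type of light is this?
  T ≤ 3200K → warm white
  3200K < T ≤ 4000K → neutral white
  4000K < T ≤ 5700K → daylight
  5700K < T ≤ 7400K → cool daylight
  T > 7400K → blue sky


Temperature: 11000K
11000K > 7400K → blue sky
Classification: blue sky


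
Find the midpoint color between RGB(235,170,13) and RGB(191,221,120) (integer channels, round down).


Midpoint: each channel = ⌊(C₁+C₂)/2⌋
R: ⌊(235+191)/2⌋ = 213
G: ⌊(170+221)/2⌋ = 195
B: ⌊(13+120)/2⌋ = 66
= RGB(213, 195, 66)


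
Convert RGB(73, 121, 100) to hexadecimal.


R = 73 → 49 (hex)
G = 121 → 79 (hex)
B = 100 → 64 (hex)
Hex = #497964


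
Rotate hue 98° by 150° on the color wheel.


New hue = (H + rotation) mod 360
New hue = (98 + 150) mod 360
= 248 mod 360
= 248°


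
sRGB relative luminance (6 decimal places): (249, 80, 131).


Linearize each channel (sRGB transfer function): c = v/255; c_lin = c/12.92 if c ≤ 0.04045, else ((c+0.055)/1.055)^2.4
  R: 249/255 ≈ 0.976471 > 0.04045 → ((0.976471+0.055)/1.055)^2.4 ≈ 0.947307
  G: 80/255 ≈ 0.313725 > 0.04045 → ((0.313725+0.055)/1.055)^2.4 ≈ 0.080220
  B: 131/255 ≈ 0.513725 > 0.04045 → ((0.513725+0.055)/1.055)^2.4 ≈ 0.226966
R_lin = 0.947307, G_lin = 0.080220, B_lin = 0.226966
L = 0.2126×R + 0.7152×G + 0.0722×B
L = 0.2126×0.947307 + 0.7152×0.080220 + 0.0722×0.226966
L ≈ 0.275158


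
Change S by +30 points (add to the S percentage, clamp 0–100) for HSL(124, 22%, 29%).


Original S = 22%
Adjustment = +30 percentage points
New S = 22 + (30) = 52
Clamp to [0, 100] → 52
= HSL(124°, 52%, 29%)


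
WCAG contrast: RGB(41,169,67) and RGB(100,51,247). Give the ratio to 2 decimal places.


Linearize each sRGB channel c=v/255: c/12.92 if c ≤ 0.04045 else ((c+0.055)/1.055)^2.4
L = 0.2126×R_lin + 0.7152×G_lin + 0.0722×B_lin
Color 1 (41,169,67):
  R=41: 41/255≈0.1608 > 0.04045 → ((0.1608+0.055)/1.055)^2.4 ≈ 0.02217
  G=169: 169/255≈0.6627 > 0.04045 → ((0.6627+0.055)/1.055)^2.4 ≈ 0.39676
  B=67: 67/255≈0.2627 > 0.04045 → ((0.2627+0.055)/1.055)^2.4 ≈ 0.05613
  L1 = 0.2126×0.02217 + 0.7152×0.39676 + 0.0722×0.05613 ≈ 0.29253
Color 2 (100,51,247):
  R=100: 100/255≈0.3922 > 0.04045 → ((0.3922+0.055)/1.055)^2.4 ≈ 0.12744
  G=51: 51/255≈0.2000 > 0.04045 → ((0.2000+0.055)/1.055)^2.4 ≈ 0.03310
  B=247: 247/255≈0.9686 > 0.04045 → ((0.9686+0.055)/1.055)^2.4 ≈ 0.93011
  L2 = 0.2126×0.12744 + 0.7152×0.03310 + 0.0722×0.93011 ≈ 0.11792
Lighter = 0.29253, Darker = 0.11792
Ratio = (L_lighter + 0.05) / (L_darker + 0.05)
Ratio = (0.29253 + 0.05) / (0.11792 + 0.05) = 0.34253 / 0.16792 ≈ 2.0398
Ratio ≈ 2.04:1


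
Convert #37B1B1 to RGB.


37 → 55 (R)
B1 → 177 (G)
B1 → 177 (B)
= RGB(55, 177, 177)


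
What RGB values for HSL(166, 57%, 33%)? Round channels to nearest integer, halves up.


H=166°, S=0.57, L=0.33
C = (1-|2L-1|)×S = (1-|-0.34|)×0.57 = 0.3762
H' = H/60 = 166/60 ≈ 2.7667; X = C×(1-|H' mod 2 - 1|) = 0.28842
m = L - C/2 = 0.33 - 0.1881 = 0.1419
Sector ⌊H'⌋ = 2 → (R',G',B') = (0.0, 0.3762, 0.28842)
RGB = ((R'+m)×255, (G'+m)×255, (B'+m)×255) = (36.1845, 132.1155, 109.7316)
Round half up → RGB(36, 132, 110)


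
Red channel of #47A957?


Color: #47A957
R = 47 = 71
G = A9 = 169
B = 57 = 87
Red = 71


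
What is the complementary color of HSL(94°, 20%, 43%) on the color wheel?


Complement = opposite side of color wheel = hue + 180°
H' = (94 + 180) mod 360 = 274°
S and L unchanged.
= HSL(274°, 20%, 43%)


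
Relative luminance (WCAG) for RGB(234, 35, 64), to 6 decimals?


Linearize each channel (sRGB transfer function): c = v/255; c_lin = c/12.92 if c ≤ 0.04045, else ((c+0.055)/1.055)^2.4
  R: 234/255 ≈ 0.917647 > 0.04045 → ((0.917647+0.055)/1.055)^2.4 ≈ 0.822786
  G: 35/255 ≈ 0.137255 > 0.04045 → ((0.137255+0.055)/1.055)^2.4 ≈ 0.016807
  B: 64/255 ≈ 0.250980 > 0.04045 → ((0.250980+0.055)/1.055)^2.4 ≈ 0.051269
R_lin = 0.822786, G_lin = 0.016807, B_lin = 0.051269
L = 0.2126×R + 0.7152×G + 0.0722×B
L = 0.2126×0.822786 + 0.7152×0.016807 + 0.0722×0.051269
L ≈ 0.190647


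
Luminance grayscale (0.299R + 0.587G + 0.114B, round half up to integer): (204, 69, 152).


Gray = 0.299×R + 0.587×G + 0.114×B
Gray = 0.299×204 + 0.587×69 + 0.114×152
Gray = 60.996 + 40.503 + 17.328
Gray = 118.827 → round half up → 119
Gray = 119


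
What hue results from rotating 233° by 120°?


New hue = (H + rotation) mod 360
New hue = (233 + 120) mod 360
= 353 mod 360
= 353°


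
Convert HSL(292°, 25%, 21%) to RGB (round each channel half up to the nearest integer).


H=292°, S=0.25, L=0.21
C = (1-|2L-1|)×S = (1-|-0.58|)×0.25 = 0.105
H' = H/60 = 292/60 ≈ 4.8667; X = C×(1-|H' mod 2 - 1|) = 0.091
m = L - C/2 = 0.21 - 0.0525 = 0.1575
Sector ⌊H'⌋ = 4 → (R',G',B') = (0.091, 0.0, 0.105)
RGB = ((R'+m)×255, (G'+m)×255, (B'+m)×255) = (63.3675, 40.1625, 66.9375)
Round half up → RGB(63, 40, 67)


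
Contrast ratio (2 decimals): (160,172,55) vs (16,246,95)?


Linearize each sRGB channel c=v/255: c/12.92 if c ≤ 0.04045 else ((c+0.055)/1.055)^2.4
L = 0.2126×R_lin + 0.7152×G_lin + 0.0722×B_lin
Color 1 (160,172,55):
  R=160: 160/255≈0.6275 > 0.04045 → ((0.6275+0.055)/1.055)^2.4 ≈ 0.35153
  G=172: 172/255≈0.6745 > 0.04045 → ((0.6745+0.055)/1.055)^2.4 ≈ 0.41254
  B=55: 55/255≈0.2157 > 0.04045 → ((0.2157+0.055)/1.055)^2.4 ≈ 0.03820
  L1 = 0.2126×0.35153 + 0.7152×0.41254 + 0.0722×0.03820 ≈ 0.37254
Color 2 (16,246,95):
  R=16: 16/255≈0.0627 > 0.04045 → ((0.0627+0.055)/1.055)^2.4 ≈ 0.00518
  G=246: 246/255≈0.9647 > 0.04045 → ((0.9647+0.055)/1.055)^2.4 ≈ 0.92158
  B=95: 95/255≈0.3725 > 0.04045 → ((0.3725+0.055)/1.055)^2.4 ≈ 0.11444
  L2 = 0.2126×0.00518 + 0.7152×0.92158 + 0.0722×0.11444 ≈ 0.66848
Lighter = 0.66848, Darker = 0.37254
Ratio = (L_lighter + 0.05) / (L_darker + 0.05)
Ratio = (0.66848 + 0.05) / (0.37254 + 0.05) = 0.71848 / 0.42254 ≈ 1.7004
Ratio ≈ 1.70:1


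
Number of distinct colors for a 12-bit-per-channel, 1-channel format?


Total bits = 12 bits/channel × 1 channels = 12 bits
Distinct colors = 2^12
= 4,096 colors


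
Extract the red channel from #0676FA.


Color: #0676FA
R = 06 = 6
G = 76 = 118
B = FA = 250
Red = 6


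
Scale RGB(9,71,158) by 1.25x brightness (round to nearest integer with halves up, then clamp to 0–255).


Multiply each channel by 1.25, round half up, clamp to [0, 255]
R: 9×1.25 = 11.25 → round → 11
G: 71×1.25 = 88.75 → round → 89
B: 158×1.25 = 197.5 → round → 198
= RGB(11, 89, 198)
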